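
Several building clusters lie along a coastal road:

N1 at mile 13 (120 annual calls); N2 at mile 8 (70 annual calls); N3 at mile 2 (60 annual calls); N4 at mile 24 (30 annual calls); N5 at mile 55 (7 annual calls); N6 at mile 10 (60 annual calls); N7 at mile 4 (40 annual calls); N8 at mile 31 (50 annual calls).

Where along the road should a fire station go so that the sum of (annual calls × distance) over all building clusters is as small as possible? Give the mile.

x = 10

For a sum of weighted absolute distances on a line, the optimum is the weighted median (not the mean). Total weight W = 437; half-weight = 218.5.
Sort by position and accumulate weight:
  mile 2 (N3, w=60) → cum 60
  mile 4 (N7, w=40) → cum 100
  mile 8 (N2, w=70) → cum 170
  mile 10 (N6, w=60) → cum 230  ≥ 218.5 → median here
  mile 13 (N1, w=120) → cum 350
  mile 24 (N4, w=30) → cum 380
  mile 31 (N8, w=50) → cum 430
  mile 55 (N5, w=7) → cum 437
Optimal location: mile 10.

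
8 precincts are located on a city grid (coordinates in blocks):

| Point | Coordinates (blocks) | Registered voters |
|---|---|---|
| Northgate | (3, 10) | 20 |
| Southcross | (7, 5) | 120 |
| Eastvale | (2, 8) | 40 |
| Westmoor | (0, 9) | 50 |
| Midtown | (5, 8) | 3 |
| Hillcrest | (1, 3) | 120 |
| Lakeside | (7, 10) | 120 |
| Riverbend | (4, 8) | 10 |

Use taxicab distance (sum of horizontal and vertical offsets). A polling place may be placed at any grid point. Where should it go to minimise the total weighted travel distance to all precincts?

(5, 8)

Manhattan distance separates: Σwᵢ(|x−xᵢ|+|y−yᵢ|) = Σwᵢ|x−xᵢ| + Σwᵢ|y−yᵢ|, so x and y are optimised independently as 1-D weighted medians.
Total weight W = 483; half = 241.5.
x-coordinate, sorted with cumulative weight:
  x=0 (Westmoor, w=50) cum 50
  x=1 (Hillcrest, w=120) cum 170
  x=2 (Eastvale, w=40) cum 210
  x=3 (Northgate, w=20) cum 230
  x=4 (Riverbend, w=10) cum 240
  x=5 (Midtown, w=3) cum 243  ← median
  x=7 (Southcross, w=120) cum 363
  x=7 (Lakeside, w=120) cum 483
⇒ x* = 5
y-coordinate, sorted with cumulative weight:
  y=3 (Hillcrest, w=120) cum 120
  y=5 (Southcross, w=120) cum 240
  y=8 (Eastvale, w=40) cum 280  ← median
  y=8 (Midtown, w=3) cum 283
  y=8 (Riverbend, w=10) cum 293
  y=9 (Westmoor, w=50) cum 343
  y=10 (Northgate, w=20) cum 363
  y=10 (Lakeside, w=120) cum 483
⇒ y* = 8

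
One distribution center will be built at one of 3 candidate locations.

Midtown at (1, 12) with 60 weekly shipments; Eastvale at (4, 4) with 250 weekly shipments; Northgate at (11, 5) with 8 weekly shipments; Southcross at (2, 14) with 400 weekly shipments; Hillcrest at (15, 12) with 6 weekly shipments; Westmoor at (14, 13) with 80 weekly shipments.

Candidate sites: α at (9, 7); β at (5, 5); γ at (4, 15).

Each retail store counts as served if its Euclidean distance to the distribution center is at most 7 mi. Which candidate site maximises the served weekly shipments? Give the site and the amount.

γ, covering 460

Coverage radius r = 7 mi; a point is covered iff (Δx)²+(Δy)² ≤ 7² = 49.
  α (9, 7): covers {Eastvale, Northgate} → 258
  β (5, 5): covers {Eastvale, Northgate} → 258
  γ (4, 15): covers {Midtown, Southcross} → 460
Maximum coverage at γ: 460 weekly shipments.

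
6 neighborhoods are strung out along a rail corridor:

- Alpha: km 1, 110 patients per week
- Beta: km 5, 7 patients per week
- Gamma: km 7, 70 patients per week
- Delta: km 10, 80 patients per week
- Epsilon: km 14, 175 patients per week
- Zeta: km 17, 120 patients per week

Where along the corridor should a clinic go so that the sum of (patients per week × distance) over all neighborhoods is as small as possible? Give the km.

x = 14

For a sum of weighted absolute distances on a line, the optimum is the weighted median (not the mean). Total weight W = 562; half-weight = 281.
Sort by position and accumulate weight:
  km 1 (Alpha, w=110) → cum 110
  km 5 (Beta, w=7) → cum 117
  km 7 (Gamma, w=70) → cum 187
  km 10 (Delta, w=80) → cum 267
  km 14 (Epsilon, w=175) → cum 442  ≥ 281 → median here
  km 17 (Zeta, w=120) → cum 562
Optimal location: km 14.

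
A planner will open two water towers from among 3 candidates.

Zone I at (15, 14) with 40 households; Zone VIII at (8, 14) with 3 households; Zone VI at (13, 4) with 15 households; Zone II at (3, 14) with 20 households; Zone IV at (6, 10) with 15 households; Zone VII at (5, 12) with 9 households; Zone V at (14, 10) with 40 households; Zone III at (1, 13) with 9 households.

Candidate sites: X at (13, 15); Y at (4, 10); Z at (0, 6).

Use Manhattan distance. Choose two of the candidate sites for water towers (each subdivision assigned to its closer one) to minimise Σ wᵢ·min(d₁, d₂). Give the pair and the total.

{X, Y}, total 754

Evaluate every pair (each demand assigned to the nearer of the two):
  {X, Y}: total = 754
  {X, Z}: total = 1084
  {Y, Z}: total = 1460
Best pair: {X, Y} with total 754.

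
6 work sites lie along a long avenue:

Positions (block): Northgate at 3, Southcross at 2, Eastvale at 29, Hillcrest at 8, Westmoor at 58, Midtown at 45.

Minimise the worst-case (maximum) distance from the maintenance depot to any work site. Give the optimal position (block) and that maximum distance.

location 30, max distance 28

The 1-center on a line is the midpoint of the two extreme points: leftmost at 2, rightmost at 58.
Optimal location = (2 + 58)/2 = 30; maximum distance = (58 − 2)/2 = 28.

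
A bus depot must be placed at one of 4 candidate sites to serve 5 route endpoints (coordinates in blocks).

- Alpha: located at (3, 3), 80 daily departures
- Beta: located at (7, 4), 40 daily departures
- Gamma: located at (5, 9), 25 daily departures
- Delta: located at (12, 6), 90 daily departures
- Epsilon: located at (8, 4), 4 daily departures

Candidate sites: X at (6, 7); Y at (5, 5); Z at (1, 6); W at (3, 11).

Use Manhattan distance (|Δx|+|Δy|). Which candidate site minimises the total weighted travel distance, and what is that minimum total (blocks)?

Total weighted distance at each candidate:
  X (6, 7): total = 1445
  Y (5, 5): total = 1276
  Z (1, 6): total = 1921
  W (3, 11): total = 2488
Minimum is at Y with total 1276 blocks.

Y, total 1276 blocks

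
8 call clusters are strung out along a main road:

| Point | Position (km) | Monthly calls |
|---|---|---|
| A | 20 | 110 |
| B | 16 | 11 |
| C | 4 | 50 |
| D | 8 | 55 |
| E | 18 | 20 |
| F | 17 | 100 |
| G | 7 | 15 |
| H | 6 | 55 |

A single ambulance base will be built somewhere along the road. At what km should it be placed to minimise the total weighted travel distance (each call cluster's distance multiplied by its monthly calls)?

x = 17

For a sum of weighted absolute distances on a line, the optimum is the weighted median (not the mean). Total weight W = 416; half-weight = 208.
Sort by position and accumulate weight:
  km 4 (C, w=50) → cum 50
  km 6 (H, w=55) → cum 105
  km 7 (G, w=15) → cum 120
  km 8 (D, w=55) → cum 175
  km 16 (B, w=11) → cum 186
  km 17 (F, w=100) → cum 286  ≥ 208 → median here
  km 18 (E, w=20) → cum 306
  km 20 (A, w=110) → cum 416
Optimal location: km 17.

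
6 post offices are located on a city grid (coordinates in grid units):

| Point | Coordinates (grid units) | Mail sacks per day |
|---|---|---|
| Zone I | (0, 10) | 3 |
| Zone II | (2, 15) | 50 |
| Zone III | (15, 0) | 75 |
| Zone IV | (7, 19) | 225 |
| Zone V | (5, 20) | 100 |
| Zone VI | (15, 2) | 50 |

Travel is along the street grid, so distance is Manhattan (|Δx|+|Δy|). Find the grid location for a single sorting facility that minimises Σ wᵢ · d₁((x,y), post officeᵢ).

(7, 19)

Manhattan distance separates: Σwᵢ(|x−xᵢ|+|y−yᵢ|) = Σwᵢ|x−xᵢ| + Σwᵢ|y−yᵢ|, so x and y are optimised independently as 1-D weighted medians.
Total weight W = 503; half = 251.5.
x-coordinate, sorted with cumulative weight:
  x=0 (Zone I, w=3) cum 3
  x=2 (Zone II, w=50) cum 53
  x=5 (Zone V, w=100) cum 153
  x=7 (Zone IV, w=225) cum 378  ← median
  x=15 (Zone III, w=75) cum 453
  x=15 (Zone VI, w=50) cum 503
⇒ x* = 7
y-coordinate, sorted with cumulative weight:
  y=0 (Zone III, w=75) cum 75
  y=2 (Zone VI, w=50) cum 125
  y=10 (Zone I, w=3) cum 128
  y=15 (Zone II, w=50) cum 178
  y=19 (Zone IV, w=225) cum 403  ← median
  y=20 (Zone V, w=100) cum 503
⇒ y* = 19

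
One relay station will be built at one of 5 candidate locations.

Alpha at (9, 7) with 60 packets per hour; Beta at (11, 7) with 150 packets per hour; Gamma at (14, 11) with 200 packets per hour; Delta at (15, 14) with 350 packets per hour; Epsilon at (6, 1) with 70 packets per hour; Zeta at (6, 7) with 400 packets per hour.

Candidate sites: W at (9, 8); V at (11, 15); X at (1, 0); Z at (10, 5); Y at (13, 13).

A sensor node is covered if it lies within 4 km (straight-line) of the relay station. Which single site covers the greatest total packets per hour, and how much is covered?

W, covering 610

Coverage radius r = 4 km; a point is covered iff (Δx)²+(Δy)² ≤ 4² = 16.
  W (9, 8): covers {Alpha, Beta, Zeta} → 610
  V (11, 15): covers {none} → 0
  X (1, 0): covers {none} → 0
  Z (10, 5): covers {Alpha, Beta} → 210
  Y (13, 13): covers {Gamma, Delta} → 550
Maximum coverage at W: 610 packets per hour.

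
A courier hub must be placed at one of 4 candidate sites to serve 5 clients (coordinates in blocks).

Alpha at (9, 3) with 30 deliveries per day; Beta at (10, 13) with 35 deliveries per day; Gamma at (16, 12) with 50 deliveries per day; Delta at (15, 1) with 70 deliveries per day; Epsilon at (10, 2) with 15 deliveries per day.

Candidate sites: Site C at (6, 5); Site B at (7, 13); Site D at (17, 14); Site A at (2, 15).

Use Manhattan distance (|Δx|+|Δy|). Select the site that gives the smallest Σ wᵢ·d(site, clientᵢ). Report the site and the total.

Site D, total 2335 blocks

Total weighted distance at each candidate:
  Site C (6, 5): total = 2435
  Site B (7, 13): total = 2575
  Site D (17, 14): total = 2335
  Site A (2, 15): total = 3975
Minimum is at Site D with total 2335 blocks.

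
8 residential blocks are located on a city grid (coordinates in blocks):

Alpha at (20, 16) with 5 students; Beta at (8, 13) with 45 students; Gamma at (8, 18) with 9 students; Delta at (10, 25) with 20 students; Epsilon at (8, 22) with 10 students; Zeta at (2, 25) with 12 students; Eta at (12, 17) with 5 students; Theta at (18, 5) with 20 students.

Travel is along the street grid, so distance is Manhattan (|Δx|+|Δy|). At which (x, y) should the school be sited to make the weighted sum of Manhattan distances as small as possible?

Manhattan distance separates: Σwᵢ(|x−xᵢ|+|y−yᵢ|) = Σwᵢ|x−xᵢ| + Σwᵢ|y−yᵢ|, so x and y are optimised independently as 1-D weighted medians.
Total weight W = 126; half = 63.
x-coordinate, sorted with cumulative weight:
  x=2 (Zeta, w=12) cum 12
  x=8 (Beta, w=45) cum 57
  x=8 (Gamma, w=9) cum 66  ← median
  x=8 (Epsilon, w=10) cum 76
  x=10 (Delta, w=20) cum 96
  x=12 (Eta, w=5) cum 101
  x=18 (Theta, w=20) cum 121
  x=20 (Alpha, w=5) cum 126
⇒ x* = 8
y-coordinate, sorted with cumulative weight:
  y=5 (Theta, w=20) cum 20
  y=13 (Beta, w=45) cum 65  ← median
  y=16 (Alpha, w=5) cum 70
  y=17 (Eta, w=5) cum 75
  y=18 (Gamma, w=9) cum 84
  y=22 (Epsilon, w=10) cum 94
  y=25 (Delta, w=20) cum 114
  y=25 (Zeta, w=12) cum 126
⇒ y* = 13

(8, 13)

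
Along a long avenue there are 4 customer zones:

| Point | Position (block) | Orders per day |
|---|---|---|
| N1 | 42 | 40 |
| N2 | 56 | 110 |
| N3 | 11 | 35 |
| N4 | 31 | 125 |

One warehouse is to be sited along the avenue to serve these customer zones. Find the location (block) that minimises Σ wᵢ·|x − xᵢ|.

For a sum of weighted absolute distances on a line, the optimum is the weighted median (not the mean). Total weight W = 310; half-weight = 155.
Sort by position and accumulate weight:
  block 11 (N3, w=35) → cum 35
  block 31 (N4, w=125) → cum 160  ≥ 155 → median here
  block 42 (N1, w=40) → cum 200
  block 56 (N2, w=110) → cum 310
Optimal location: block 31.

x = 31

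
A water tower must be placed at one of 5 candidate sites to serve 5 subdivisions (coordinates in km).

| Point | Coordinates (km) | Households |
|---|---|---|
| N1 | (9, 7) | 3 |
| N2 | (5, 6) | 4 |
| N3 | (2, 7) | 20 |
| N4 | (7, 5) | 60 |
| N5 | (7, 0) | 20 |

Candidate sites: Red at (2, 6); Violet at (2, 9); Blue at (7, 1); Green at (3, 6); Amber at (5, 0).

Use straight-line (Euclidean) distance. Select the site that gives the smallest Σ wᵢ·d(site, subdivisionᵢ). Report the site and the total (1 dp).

Green, total 446.1 km

Total weighted distance at each candidate:
  Red (2, 6): total = 515.4
  Violet (2, 9): total = 668.9
  Blue (7, 1): total = 456.7
  Green (3, 6): total = 446.1
  Amber (5, 0): total = 563.6
Minimum is at Green with total 446.1 km.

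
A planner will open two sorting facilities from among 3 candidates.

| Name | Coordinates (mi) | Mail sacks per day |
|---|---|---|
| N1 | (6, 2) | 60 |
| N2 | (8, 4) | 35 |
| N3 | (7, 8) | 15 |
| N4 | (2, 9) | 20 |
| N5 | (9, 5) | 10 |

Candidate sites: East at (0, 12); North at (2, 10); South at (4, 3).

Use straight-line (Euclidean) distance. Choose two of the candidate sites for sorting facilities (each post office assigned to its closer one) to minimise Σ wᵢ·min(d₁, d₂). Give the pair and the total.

{North, South}, total 433.1

Evaluate every pair (each demand assigned to the nearer of the two):
  {North, South}: total = 433.1
  {East, South}: total = 491.9
  {East, North}: total = 1020.4
Best pair: {North, South} with total 433.1.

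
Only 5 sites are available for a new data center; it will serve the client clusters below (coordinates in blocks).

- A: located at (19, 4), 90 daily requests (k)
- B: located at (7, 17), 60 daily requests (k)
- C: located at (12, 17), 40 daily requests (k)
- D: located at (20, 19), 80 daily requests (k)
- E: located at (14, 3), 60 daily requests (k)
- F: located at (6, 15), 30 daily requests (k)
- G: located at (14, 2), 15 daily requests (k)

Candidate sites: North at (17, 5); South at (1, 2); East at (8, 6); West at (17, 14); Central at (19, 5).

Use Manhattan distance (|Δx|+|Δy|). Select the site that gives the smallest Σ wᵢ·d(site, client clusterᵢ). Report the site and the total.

Total weighted distance at each candidate:
  North (17, 5): total = 4650
  South (1, 2): total = 8555
  East (8, 6): total = 5510
  West (17, 14): total = 4245
  Central (19, 5): total = 4720
Minimum is at West with total 4245 blocks.

West, total 4245 blocks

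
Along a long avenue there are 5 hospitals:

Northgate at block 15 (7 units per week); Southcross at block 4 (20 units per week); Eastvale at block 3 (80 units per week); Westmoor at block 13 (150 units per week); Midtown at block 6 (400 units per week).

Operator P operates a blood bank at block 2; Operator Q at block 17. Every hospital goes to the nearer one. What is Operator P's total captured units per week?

The indifferent point is the midpoint (2+17)/2 = 9.5; hospitals left of it (closer to Operator P at 2) go to Operator P, those right go to Operator Q.
  Eastvale at 3 (w=80) → Operator P
  Southcross at 4 (w=20) → Operator P
  Midtown at 6 (w=400) → Operator P
  Westmoor at 13 (w=150) → Operator Q
  Northgate at 15 (w=7) → Operator Q
Operator P captures 500; Operator Q captures 157.

500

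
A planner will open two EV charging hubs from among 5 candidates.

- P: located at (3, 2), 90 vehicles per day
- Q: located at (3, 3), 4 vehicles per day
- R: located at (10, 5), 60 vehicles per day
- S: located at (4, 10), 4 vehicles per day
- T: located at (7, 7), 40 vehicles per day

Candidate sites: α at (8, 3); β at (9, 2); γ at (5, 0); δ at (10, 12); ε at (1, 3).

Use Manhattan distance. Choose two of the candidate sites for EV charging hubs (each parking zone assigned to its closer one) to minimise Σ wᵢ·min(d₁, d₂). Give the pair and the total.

Evaluate every pair (each demand assigned to the nearer of the two):
  {α, ε}: total = 758
  {β, ε}: total = 838
  {α, γ}: total = 864
  {β, γ}: total = 944
  {α, δ}: total = 1032
  {α, β}: total = 1044
  {δ, ε}: total = 1050
  {β, δ}: total = 1120
  {γ, δ}: total = 1152
  {γ, ε}: total = 1278
Best pair: {α, ε} with total 758.

{α, ε}, total 758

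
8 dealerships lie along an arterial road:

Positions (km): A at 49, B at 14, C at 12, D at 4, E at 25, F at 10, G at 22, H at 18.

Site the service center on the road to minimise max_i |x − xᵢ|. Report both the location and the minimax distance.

location 26.5, max distance 22.5

The 1-center on a line is the midpoint of the two extreme points: leftmost at 4, rightmost at 49.
Optimal location = (4 + 49)/2 = 26.5; maximum distance = (49 − 4)/2 = 22.5.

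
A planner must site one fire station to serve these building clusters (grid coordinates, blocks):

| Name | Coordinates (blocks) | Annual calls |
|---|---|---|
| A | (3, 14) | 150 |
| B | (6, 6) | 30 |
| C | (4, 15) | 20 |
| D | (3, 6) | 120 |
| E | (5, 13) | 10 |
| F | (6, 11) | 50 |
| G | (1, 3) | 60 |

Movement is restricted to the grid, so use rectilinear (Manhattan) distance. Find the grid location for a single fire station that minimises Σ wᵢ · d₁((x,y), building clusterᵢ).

Manhattan distance separates: Σwᵢ(|x−xᵢ|+|y−yᵢ|) = Σwᵢ|x−xᵢ| + Σwᵢ|y−yᵢ|, so x and y are optimised independently as 1-D weighted medians.
Total weight W = 440; half = 220.
x-coordinate, sorted with cumulative weight:
  x=1 (G, w=60) cum 60
  x=3 (A, w=150) cum 210
  x=3 (D, w=120) cum 330  ← median
  x=4 (C, w=20) cum 350
  x=5 (E, w=10) cum 360
  x=6 (B, w=30) cum 390
  x=6 (F, w=50) cum 440
⇒ x* = 3
y-coordinate, sorted with cumulative weight:
  y=3 (G, w=60) cum 60
  y=6 (B, w=30) cum 90
  y=6 (D, w=120) cum 210
  y=11 (F, w=50) cum 260  ← median
  y=13 (E, w=10) cum 270
  y=14 (A, w=150) cum 420
  y=15 (C, w=20) cum 440
⇒ y* = 11

(3, 11)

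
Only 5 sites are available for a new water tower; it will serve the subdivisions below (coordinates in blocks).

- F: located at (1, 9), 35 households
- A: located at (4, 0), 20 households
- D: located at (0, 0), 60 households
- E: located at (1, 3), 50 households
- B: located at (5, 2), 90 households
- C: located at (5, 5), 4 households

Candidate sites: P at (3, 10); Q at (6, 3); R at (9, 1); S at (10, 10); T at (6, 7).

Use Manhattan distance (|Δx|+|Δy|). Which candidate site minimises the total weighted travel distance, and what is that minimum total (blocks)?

Q, total 1467 blocks

Total weighted distance at each candidate:
  P (3, 10): total = 2483
  Q (6, 3): total = 1467
  R (9, 1): total = 2262
  S (10, 10): total = 3880
  T (6, 7): total = 2207
Minimum is at Q with total 1467 blocks.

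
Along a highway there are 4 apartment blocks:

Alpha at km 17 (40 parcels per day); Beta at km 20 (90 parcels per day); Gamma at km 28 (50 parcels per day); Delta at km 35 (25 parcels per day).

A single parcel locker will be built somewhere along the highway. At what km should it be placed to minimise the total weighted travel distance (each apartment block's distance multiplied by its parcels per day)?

For a sum of weighted absolute distances on a line, the optimum is the weighted median (not the mean). Total weight W = 205; half-weight = 102.5.
Sort by position and accumulate weight:
  km 17 (Alpha, w=40) → cum 40
  km 20 (Beta, w=90) → cum 130  ≥ 102.5 → median here
  km 28 (Gamma, w=50) → cum 180
  km 35 (Delta, w=25) → cum 205
Optimal location: km 20.

x = 20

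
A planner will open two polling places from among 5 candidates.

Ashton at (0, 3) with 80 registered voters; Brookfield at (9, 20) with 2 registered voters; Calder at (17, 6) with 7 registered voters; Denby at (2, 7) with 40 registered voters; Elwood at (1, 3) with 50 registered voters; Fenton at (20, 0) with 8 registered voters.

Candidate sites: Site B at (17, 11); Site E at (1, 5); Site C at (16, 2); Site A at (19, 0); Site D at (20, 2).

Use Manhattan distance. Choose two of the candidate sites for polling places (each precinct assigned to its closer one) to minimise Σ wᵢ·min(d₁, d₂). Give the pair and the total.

{Site E, Site A}, total 570

Evaluate every pair (each demand assigned to the nearer of the two):
  {Site E, Site A}: total = 570
  {Site E, Site D}: total = 571
  {Site E, Site C}: total = 589
  {Site B, Site E}: total = 641
  {Site C, Site A}: total = 3013
  {Site C, Site D}: total = 3021
  {Site B, Site C}: total = 3037
  {Site B, Site D}: total = 3525
  {Site B, Site A}: total = 3647
  {Site A, Site D}: total = 3715
Best pair: {Site E, Site A} with total 570.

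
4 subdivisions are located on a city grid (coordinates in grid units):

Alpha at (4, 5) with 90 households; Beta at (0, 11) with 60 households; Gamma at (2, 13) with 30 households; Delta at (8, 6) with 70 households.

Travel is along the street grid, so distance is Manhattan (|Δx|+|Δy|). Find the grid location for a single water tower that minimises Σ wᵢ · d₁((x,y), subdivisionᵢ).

Manhattan distance separates: Σwᵢ(|x−xᵢ|+|y−yᵢ|) = Σwᵢ|x−xᵢ| + Σwᵢ|y−yᵢ|, so x and y are optimised independently as 1-D weighted medians.
Total weight W = 250; half = 125.
x-coordinate, sorted with cumulative weight:
  x=0 (Beta, w=60) cum 60
  x=2 (Gamma, w=30) cum 90
  x=4 (Alpha, w=90) cum 180  ← median
  x=8 (Delta, w=70) cum 250
⇒ x* = 4
y-coordinate, sorted with cumulative weight:
  y=5 (Alpha, w=90) cum 90
  y=6 (Delta, w=70) cum 160  ← median
  y=11 (Beta, w=60) cum 220
  y=13 (Gamma, w=30) cum 250
⇒ y* = 6

(4, 6)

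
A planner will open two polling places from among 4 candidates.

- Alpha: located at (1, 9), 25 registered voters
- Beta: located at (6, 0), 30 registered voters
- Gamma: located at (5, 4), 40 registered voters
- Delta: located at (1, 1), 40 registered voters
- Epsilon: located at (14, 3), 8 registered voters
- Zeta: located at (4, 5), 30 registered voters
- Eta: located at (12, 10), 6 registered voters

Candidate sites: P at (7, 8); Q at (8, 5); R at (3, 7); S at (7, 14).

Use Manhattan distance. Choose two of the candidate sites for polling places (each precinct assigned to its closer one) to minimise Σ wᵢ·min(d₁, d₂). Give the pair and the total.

{Q, R}, total 998

Evaluate every pair (each demand assigned to the nearer of the two):
  {Q, R}: total = 998
  {P, R}: total = 1118
  {R, S}: total = 1184
  {P, Q}: total = 1211
  {Q, S}: total = 1323
  {P, S}: total = 1523
Best pair: {Q, R} with total 998.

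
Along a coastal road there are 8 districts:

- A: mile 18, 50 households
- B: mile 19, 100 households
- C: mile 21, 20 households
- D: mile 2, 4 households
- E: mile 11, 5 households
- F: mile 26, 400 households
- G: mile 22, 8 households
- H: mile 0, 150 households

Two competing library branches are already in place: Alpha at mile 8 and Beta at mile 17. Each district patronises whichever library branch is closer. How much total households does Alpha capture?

159

The indifferent point is the midpoint (8+17)/2 = 12.5; districts left of it (closer to Alpha at 8) go to Alpha, those right go to Beta.
  H at 0 (w=150) → Alpha
  D at 2 (w=4) → Alpha
  E at 11 (w=5) → Alpha
  A at 18 (w=50) → Beta
  B at 19 (w=100) → Beta
  C at 21 (w=20) → Beta
  G at 22 (w=8) → Beta
  F at 26 (w=400) → Beta
Alpha captures 159; Beta captures 578.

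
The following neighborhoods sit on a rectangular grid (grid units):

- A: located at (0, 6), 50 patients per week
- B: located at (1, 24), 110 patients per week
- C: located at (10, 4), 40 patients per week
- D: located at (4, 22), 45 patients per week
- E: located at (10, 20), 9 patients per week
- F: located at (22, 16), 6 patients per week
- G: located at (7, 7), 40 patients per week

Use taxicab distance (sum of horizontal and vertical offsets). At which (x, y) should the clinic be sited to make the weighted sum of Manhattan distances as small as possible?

Manhattan distance separates: Σwᵢ(|x−xᵢ|+|y−yᵢ|) = Σwᵢ|x−xᵢ| + Σwᵢ|y−yᵢ|, so x and y are optimised independently as 1-D weighted medians.
Total weight W = 300; half = 150.
x-coordinate, sorted with cumulative weight:
  x=0 (A, w=50) cum 50
  x=1 (B, w=110) cum 160  ← median
  x=4 (D, w=45) cum 205
  x=7 (G, w=40) cum 245
  x=10 (C, w=40) cum 285
  x=10 (E, w=9) cum 294
  x=22 (F, w=6) cum 300
⇒ x* = 1
y-coordinate, sorted with cumulative weight:
  y=4 (C, w=40) cum 40
  y=6 (A, w=50) cum 90
  y=7 (G, w=40) cum 130
  y=16 (F, w=6) cum 136
  y=20 (E, w=9) cum 145
  y=22 (D, w=45) cum 190  ← median
  y=24 (B, w=110) cum 300
⇒ y* = 22

(1, 22)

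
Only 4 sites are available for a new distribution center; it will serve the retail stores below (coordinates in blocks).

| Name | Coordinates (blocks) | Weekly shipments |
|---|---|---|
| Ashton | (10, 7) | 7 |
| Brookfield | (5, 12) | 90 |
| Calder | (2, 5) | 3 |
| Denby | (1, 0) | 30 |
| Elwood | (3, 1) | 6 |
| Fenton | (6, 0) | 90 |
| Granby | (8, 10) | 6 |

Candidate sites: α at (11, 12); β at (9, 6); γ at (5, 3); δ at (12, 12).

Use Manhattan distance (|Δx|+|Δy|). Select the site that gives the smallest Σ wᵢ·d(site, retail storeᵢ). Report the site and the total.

γ, total 1542 blocks

Total weighted distance at each candidate:
  α (11, 12): total = 2964
  β (9, 6): total = 2264
  γ (5, 3): total = 1542
  δ (12, 12): total = 3196
Minimum is at γ with total 1542 blocks.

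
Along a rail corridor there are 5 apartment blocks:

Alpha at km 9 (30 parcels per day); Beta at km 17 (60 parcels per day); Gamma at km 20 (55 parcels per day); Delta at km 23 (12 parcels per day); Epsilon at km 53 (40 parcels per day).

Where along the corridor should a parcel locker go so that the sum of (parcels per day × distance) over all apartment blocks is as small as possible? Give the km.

For a sum of weighted absolute distances on a line, the optimum is the weighted median (not the mean). Total weight W = 197; half-weight = 98.5.
Sort by position and accumulate weight:
  km 9 (Alpha, w=30) → cum 30
  km 17 (Beta, w=60) → cum 90
  km 20 (Gamma, w=55) → cum 145  ≥ 98.5 → median here
  km 23 (Delta, w=12) → cum 157
  km 53 (Epsilon, w=40) → cum 197
Optimal location: km 20.

x = 20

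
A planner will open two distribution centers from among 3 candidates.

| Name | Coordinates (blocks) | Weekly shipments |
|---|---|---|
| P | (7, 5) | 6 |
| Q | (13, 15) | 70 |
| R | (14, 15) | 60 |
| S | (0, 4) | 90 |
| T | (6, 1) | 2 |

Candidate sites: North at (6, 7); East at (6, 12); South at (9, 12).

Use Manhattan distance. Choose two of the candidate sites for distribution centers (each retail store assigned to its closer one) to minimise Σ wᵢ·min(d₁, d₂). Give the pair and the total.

Evaluate every pair (each demand assigned to the nearer of the two):
  {North, South}: total = 1810
  {North, East}: total = 2200
  {East, South}: total = 2300
Best pair: {North, South} with total 1810.

{North, South}, total 1810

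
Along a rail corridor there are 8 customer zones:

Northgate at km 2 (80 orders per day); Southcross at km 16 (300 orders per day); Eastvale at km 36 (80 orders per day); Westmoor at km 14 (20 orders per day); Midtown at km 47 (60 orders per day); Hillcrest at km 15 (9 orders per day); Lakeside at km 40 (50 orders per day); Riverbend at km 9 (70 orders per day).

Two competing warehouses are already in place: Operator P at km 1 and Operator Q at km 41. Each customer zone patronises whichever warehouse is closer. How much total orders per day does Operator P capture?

479

The indifferent point is the midpoint (1+41)/2 = 21; customer zones left of it (closer to Operator P at 1) go to Operator P, those right go to Operator Q.
  Northgate at 2 (w=80) → Operator P
  Riverbend at 9 (w=70) → Operator P
  Westmoor at 14 (w=20) → Operator P
  Hillcrest at 15 (w=9) → Operator P
  Southcross at 16 (w=300) → Operator P
  Eastvale at 36 (w=80) → Operator Q
  Lakeside at 40 (w=50) → Operator Q
  Midtown at 47 (w=60) → Operator Q
Operator P captures 479; Operator Q captures 190.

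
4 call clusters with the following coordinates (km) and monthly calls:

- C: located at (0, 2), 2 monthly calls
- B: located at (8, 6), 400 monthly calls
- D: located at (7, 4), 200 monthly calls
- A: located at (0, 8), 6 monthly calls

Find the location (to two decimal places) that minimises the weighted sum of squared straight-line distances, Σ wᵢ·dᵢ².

(7.57, 5.35)

The minimiser of Σwᵢ‖p−pᵢ‖² is the weighted centroid p* = (Σwᵢpᵢ)/(Σwᵢ).
Σwᵢ = 608.
Σwᵢxᵢ = 2·0 + 400·8 + 200·7 + 6·0 = 4600.
Σwᵢyᵢ = 2·2 + 400·6 + 200·4 + 6·8 = 3252.
x* = 4600/608 = 7.57, y* = 3252/608 = 5.35.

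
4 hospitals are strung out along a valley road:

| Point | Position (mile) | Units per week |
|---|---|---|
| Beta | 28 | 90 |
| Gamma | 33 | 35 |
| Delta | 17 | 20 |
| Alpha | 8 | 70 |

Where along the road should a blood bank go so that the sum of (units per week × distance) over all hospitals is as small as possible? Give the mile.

x = 28

For a sum of weighted absolute distances on a line, the optimum is the weighted median (not the mean). Total weight W = 215; half-weight = 107.5.
Sort by position and accumulate weight:
  mile 8 (Alpha, w=70) → cum 70
  mile 17 (Delta, w=20) → cum 90
  mile 28 (Beta, w=90) → cum 180  ≥ 107.5 → median here
  mile 33 (Gamma, w=35) → cum 215
Optimal location: mile 28.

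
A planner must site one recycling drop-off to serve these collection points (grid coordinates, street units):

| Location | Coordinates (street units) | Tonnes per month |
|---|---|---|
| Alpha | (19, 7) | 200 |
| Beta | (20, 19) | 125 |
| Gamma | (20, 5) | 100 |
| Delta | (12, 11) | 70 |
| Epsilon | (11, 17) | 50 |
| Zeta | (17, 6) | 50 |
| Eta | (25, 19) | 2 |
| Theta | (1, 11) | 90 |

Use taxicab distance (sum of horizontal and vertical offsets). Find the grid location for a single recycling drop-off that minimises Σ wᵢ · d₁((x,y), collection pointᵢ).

Manhattan distance separates: Σwᵢ(|x−xᵢ|+|y−yᵢ|) = Σwᵢ|x−xᵢ| + Σwᵢ|y−yᵢ|, so x and y are optimised independently as 1-D weighted medians.
Total weight W = 687; half = 343.5.
x-coordinate, sorted with cumulative weight:
  x=1 (Theta, w=90) cum 90
  x=11 (Epsilon, w=50) cum 140
  x=12 (Delta, w=70) cum 210
  x=17 (Zeta, w=50) cum 260
  x=19 (Alpha, w=200) cum 460  ← median
  x=20 (Beta, w=125) cum 585
  x=20 (Gamma, w=100) cum 685
  x=25 (Eta, w=2) cum 687
⇒ x* = 19
y-coordinate, sorted with cumulative weight:
  y=5 (Gamma, w=100) cum 100
  y=6 (Zeta, w=50) cum 150
  y=7 (Alpha, w=200) cum 350  ← median
  y=11 (Delta, w=70) cum 420
  y=11 (Theta, w=90) cum 510
  y=17 (Epsilon, w=50) cum 560
  y=19 (Beta, w=125) cum 685
  y=19 (Eta, w=2) cum 687
⇒ y* = 7

(19, 7)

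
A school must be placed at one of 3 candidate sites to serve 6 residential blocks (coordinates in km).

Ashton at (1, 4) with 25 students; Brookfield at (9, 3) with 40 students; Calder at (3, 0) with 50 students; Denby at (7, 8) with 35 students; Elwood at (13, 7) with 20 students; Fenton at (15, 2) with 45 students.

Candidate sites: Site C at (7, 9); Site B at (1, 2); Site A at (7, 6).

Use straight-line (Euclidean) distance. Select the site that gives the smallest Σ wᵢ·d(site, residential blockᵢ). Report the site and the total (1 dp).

Total weighted distance at each candidate:
  Site C (7, 9): total = 1580.5
  Site B (1, 2): total = 1700.9
  Site A (7, 6): total = 1257.0
Minimum is at Site A with total 1257.0 km.

Site A, total 1257.0 km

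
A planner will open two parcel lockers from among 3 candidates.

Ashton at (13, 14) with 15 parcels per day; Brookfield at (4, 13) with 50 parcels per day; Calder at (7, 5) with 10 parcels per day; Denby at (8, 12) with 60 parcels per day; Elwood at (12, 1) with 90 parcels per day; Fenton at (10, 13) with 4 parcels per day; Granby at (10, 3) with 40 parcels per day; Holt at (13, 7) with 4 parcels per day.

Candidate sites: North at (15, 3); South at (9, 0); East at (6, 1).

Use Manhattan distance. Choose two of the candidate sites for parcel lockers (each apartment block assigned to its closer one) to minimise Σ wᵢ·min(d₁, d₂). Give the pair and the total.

{South, East}, total 2420

Evaluate every pair (each demand assigned to the nearer of the two):
  {South, East}: total = 2420
  {North, East}: total = 2459
  {North, South}: total = 2545
Best pair: {South, East} with total 2420.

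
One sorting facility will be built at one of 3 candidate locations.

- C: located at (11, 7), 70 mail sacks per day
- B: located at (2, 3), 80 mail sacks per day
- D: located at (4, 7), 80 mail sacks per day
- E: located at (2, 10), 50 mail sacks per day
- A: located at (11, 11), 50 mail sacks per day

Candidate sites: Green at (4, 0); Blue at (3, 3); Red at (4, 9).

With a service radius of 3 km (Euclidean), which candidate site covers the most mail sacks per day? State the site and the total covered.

Coverage radius r = 3 km; a point is covered iff (Δx)²+(Δy)² ≤ 3² = 9.
  Green (4, 0): covers {none} → 0
  Blue (3, 3): covers {B} → 80
  Red (4, 9): covers {D, E} → 130
Maximum coverage at Red: 130 mail sacks per day.

Red, covering 130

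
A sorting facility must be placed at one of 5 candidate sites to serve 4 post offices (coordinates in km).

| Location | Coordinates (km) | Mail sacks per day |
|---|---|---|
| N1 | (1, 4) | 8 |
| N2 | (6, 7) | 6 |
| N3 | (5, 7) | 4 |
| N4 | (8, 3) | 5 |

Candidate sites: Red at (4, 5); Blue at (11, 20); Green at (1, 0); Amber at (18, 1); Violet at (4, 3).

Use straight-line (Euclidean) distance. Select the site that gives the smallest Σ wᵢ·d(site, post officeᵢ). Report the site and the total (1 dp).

Total weighted distance at each candidate:
  Red (4, 5): total = 73.6
  Blue (11, 20): total = 378.1
  Green (1, 0): total = 153.9
  Amber (18, 1): total = 326.9
  Violet (4, 3): total = 88.6
Minimum is at Red with total 73.6 km.

Red, total 73.6 km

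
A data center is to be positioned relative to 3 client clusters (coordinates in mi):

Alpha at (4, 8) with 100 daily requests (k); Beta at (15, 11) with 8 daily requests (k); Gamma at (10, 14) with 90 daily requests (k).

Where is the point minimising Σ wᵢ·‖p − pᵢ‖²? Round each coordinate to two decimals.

The minimiser of Σwᵢ‖p−pᵢ‖² is the weighted centroid p* = (Σwᵢpᵢ)/(Σwᵢ).
Σwᵢ = 198.
Σwᵢxᵢ = 100·4 + 8·15 + 90·10 = 1420.
Σwᵢyᵢ = 100·8 + 8·11 + 90·14 = 2148.
x* = 1420/198 = 7.17, y* = 2148/198 = 10.85.

(7.17, 10.85)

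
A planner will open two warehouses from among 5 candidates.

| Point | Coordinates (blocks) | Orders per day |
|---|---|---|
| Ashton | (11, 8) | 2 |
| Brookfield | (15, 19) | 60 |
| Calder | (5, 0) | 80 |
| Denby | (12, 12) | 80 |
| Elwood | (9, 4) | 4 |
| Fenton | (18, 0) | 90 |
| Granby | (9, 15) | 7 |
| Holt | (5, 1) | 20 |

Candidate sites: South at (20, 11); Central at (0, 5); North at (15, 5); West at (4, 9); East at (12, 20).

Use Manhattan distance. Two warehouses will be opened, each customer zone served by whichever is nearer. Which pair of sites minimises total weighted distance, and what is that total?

{North, East}, total 3178

Evaluate every pair (each demand assigned to the nearer of the two):
  {North, East}: total = 3178
  {North, West}: total = 3459
  {Central, North}: total = 3494
  {South, West}: total = 3783
  {South, Central}: total = 3819
  {South, North}: total = 3847
  {West, East}: total = 4042
  {Central, East}: total = 4052
  {South, East}: total = 4782
  {Central, West}: total = 5323
Best pair: {North, East} with total 3178.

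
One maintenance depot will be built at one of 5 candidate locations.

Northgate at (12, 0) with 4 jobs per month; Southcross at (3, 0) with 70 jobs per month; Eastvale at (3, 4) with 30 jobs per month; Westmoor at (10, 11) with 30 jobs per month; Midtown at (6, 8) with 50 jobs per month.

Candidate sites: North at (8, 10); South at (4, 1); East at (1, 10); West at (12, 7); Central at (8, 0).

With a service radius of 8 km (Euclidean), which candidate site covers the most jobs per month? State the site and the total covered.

South, covering 150

Coverage radius r = 8 km; a point is covered iff (Δx)²+(Δy)² ≤ 8² = 64.
  North (8, 10): covers {Eastvale, Westmoor, Midtown} → 110
  South (4, 1): covers {Southcross, Eastvale, Midtown} → 150
  East (1, 10): covers {Eastvale, Midtown} → 80
  West (12, 7): covers {Northgate, Westmoor, Midtown} → 84
  Central (8, 0): covers {Northgate, Southcross, Eastvale} → 104
Maximum coverage at South: 150 jobs per month.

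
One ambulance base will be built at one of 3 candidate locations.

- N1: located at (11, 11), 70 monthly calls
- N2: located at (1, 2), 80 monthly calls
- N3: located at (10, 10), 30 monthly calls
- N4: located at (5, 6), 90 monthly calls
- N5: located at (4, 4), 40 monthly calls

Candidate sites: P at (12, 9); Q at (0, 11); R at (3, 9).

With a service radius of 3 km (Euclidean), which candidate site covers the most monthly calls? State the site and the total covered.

P, covering 100

Coverage radius r = 3 km; a point is covered iff (Δx)²+(Δy)² ≤ 3² = 9.
  P (12, 9): covers {N1, N3} → 100
  Q (0, 11): covers {none} → 0
  R (3, 9): covers {none} → 0
Maximum coverage at P: 100 monthly calls.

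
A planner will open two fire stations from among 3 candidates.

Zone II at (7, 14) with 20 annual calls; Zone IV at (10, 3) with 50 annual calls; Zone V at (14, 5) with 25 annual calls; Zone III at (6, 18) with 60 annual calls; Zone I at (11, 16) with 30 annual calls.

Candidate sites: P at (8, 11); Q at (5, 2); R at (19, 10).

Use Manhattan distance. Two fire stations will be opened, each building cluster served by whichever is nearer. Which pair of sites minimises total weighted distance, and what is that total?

Evaluate every pair (each demand assigned to the nearer of the two):
  {P, Q}: total = 1460
  {P, R}: total = 1610
  {Q, R}: total = 2270
Best pair: {P, Q} with total 1460.

{P, Q}, total 1460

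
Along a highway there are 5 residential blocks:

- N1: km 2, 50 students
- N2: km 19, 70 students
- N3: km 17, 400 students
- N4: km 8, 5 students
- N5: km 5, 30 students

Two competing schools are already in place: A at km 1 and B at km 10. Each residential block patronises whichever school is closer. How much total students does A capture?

80

The indifferent point is the midpoint (1+10)/2 = 5.5; residential blocks left of it (closer to A at 1) go to A, those right go to B.
  N1 at 2 (w=50) → A
  N5 at 5 (w=30) → A
  N4 at 8 (w=5) → B
  N3 at 17 (w=400) → B
  N2 at 19 (w=70) → B
A captures 80; B captures 475.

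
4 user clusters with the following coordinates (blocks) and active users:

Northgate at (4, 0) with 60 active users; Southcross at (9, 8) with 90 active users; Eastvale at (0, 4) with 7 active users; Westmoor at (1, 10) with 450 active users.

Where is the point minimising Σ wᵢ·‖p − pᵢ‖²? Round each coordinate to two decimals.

The minimiser of Σwᵢ‖p−pᵢ‖² is the weighted centroid p* = (Σwᵢpᵢ)/(Σwᵢ).
Σwᵢ = 607.
Σwᵢxᵢ = 60·4 + 90·9 + 7·0 + 450·1 = 1500.
Σwᵢyᵢ = 60·0 + 90·8 + 7·4 + 450·10 = 5248.
x* = 1500/607 = 2.47, y* = 5248/607 = 8.65.

(2.47, 8.65)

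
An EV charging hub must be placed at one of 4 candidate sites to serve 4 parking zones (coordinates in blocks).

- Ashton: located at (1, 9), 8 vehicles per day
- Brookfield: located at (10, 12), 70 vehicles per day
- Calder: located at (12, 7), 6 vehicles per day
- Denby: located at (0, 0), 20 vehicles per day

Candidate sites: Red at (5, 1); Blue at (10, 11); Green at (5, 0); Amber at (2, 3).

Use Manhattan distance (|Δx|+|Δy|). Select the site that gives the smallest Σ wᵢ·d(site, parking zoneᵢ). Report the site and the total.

Blue, total 614 blocks

Total weighted distance at each candidate:
  Red (5, 1): total = 1414
  Blue (10, 11): total = 614
  Green (5, 0): total = 1478
  Amber (2, 3): total = 1430
Minimum is at Blue with total 614 blocks.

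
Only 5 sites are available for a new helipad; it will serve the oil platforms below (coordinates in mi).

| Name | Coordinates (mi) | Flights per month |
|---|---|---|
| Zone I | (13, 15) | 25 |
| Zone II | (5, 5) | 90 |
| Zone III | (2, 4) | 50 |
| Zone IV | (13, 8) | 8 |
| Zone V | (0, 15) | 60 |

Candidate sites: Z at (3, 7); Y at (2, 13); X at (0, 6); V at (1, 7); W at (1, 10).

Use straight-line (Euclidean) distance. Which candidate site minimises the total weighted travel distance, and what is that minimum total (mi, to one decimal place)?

Total weighted distance at each candidate:
  Z (3, 7): total = 1325.9
  Y (2, 13): total = 1764.8
  X (0, 6): total = 1640.8
  V (1, 7): total = 1501.2
  W (1, 10): total = 1608.7
Minimum is at Z with total 1325.9 mi.

Z, total 1325.9 mi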